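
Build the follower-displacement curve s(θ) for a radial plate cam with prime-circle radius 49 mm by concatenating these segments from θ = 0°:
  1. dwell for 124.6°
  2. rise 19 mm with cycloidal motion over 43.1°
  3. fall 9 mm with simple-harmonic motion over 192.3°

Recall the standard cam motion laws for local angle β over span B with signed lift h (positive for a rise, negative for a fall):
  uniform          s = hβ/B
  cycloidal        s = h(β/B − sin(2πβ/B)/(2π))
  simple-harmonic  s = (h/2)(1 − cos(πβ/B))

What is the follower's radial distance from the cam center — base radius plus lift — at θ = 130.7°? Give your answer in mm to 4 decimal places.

seg 1 [0°–124.6°] dwell: s stays 0.0000
seg 2 [124.6°–167.7°] cycloidal, h=19: θ=130.7° here. β=6.1, B=43.1. 19·(0.1415 − sin(2π·0.1415)/(2π)) = 0.3407 → s = 0.3407
radial distance = base radius + s = 49 + 0.3407 = 49.3407

49.3407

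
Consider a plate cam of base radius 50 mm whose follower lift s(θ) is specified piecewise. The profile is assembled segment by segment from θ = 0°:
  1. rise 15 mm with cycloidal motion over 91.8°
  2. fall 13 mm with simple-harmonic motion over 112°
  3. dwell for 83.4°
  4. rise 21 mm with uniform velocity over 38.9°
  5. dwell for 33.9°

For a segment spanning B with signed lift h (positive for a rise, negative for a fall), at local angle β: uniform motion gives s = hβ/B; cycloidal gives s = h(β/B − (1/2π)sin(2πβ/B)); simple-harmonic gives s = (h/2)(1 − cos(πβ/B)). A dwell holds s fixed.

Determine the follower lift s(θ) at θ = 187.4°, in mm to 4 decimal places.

seg 1 [0°–91.8°] cycloidal, h=15: full span → s += 15 → s = 15.0000
seg 2 [91.8°–203.8°] simple-harmonic, h=-13: θ=187.4° here. β=95.6, B=112. -13/2·(1 − cos(π·0.8536)) = -12.3243 → s = 2.6757

2.6757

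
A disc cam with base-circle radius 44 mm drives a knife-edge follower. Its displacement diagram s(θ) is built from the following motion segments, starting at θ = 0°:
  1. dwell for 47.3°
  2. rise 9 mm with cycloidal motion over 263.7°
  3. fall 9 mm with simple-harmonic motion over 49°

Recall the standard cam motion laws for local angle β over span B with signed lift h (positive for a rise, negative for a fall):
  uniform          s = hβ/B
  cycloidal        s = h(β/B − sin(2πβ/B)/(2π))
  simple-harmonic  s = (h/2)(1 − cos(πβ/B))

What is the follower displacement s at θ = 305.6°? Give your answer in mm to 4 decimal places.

seg 1 [0°–47.3°] dwell: s stays 0.0000
seg 2 [47.3°–311°] cycloidal, h=9: θ=305.6° here. β=258.3, B=263.7. 9·(0.9795 − sin(2π·0.9795)/(2π)) = 8.9995 → s = 8.9995

8.9995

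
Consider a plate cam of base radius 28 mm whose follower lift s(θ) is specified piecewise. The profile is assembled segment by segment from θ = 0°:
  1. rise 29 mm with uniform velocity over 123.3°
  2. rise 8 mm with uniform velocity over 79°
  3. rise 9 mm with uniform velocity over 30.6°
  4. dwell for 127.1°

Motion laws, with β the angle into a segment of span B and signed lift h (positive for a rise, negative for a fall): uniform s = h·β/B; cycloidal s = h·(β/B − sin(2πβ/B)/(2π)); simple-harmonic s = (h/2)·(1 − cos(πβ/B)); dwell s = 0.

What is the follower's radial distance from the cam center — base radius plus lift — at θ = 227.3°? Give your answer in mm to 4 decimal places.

seg 1 [0°–123.3°] uniform, h=29: full span → s += 29 → s = 29.0000
seg 2 [123.3°–202.3°] uniform, h=8: full span → s += 8 → s = 37.0000
seg 3 [202.3°–232.9°] uniform, h=9: θ=227.3° here. β=25, B=30.6. 9·25/30.6 = 7.3529 → s = 44.3529
radial distance = base radius + s = 28 + 44.3529 = 72.3529

72.3529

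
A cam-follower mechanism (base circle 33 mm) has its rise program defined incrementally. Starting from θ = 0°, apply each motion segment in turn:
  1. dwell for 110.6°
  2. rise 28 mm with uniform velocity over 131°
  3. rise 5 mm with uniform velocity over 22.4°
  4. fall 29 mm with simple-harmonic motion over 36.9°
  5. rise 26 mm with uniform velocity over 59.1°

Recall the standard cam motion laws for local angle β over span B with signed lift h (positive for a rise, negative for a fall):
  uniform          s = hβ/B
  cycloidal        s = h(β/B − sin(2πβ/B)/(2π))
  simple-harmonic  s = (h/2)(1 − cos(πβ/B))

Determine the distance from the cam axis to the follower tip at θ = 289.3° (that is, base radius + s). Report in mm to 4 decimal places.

seg 1 [0°–110.6°] dwell: s stays 0.0000
seg 2 [110.6°–241.6°] uniform, h=28: full span → s += 28 → s = 28.0000
seg 3 [241.6°–264°] uniform, h=5: full span → s += 5 → s = 33.0000
seg 4 [264°–300.9°] simple-harmonic, h=-29: θ=289.3° here. β=25.3, B=36.9. -29/2·(1 − cos(π·0.6856)) = -22.4851 → s = 10.5149
radial distance = base radius + s = 33 + 10.5149 = 43.5149

43.5149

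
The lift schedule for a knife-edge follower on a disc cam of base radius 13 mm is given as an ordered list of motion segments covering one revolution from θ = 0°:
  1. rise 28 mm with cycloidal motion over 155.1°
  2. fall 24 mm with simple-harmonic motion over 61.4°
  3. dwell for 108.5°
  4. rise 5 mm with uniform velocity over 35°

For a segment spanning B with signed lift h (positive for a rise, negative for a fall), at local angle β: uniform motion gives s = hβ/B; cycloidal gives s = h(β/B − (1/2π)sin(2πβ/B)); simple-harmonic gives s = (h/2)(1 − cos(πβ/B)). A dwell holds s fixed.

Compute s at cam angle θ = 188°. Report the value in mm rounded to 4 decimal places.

seg 1 [0°–155.1°] cycloidal, h=28: full span → s += 28 → s = 28.0000
seg 2 [155.1°–216.5°] simple-harmonic, h=-24: θ=188° here. β=32.9, B=61.4. -24/2·(1 − cos(π·0.5358)) = -13.3479 → s = 14.6521

14.6521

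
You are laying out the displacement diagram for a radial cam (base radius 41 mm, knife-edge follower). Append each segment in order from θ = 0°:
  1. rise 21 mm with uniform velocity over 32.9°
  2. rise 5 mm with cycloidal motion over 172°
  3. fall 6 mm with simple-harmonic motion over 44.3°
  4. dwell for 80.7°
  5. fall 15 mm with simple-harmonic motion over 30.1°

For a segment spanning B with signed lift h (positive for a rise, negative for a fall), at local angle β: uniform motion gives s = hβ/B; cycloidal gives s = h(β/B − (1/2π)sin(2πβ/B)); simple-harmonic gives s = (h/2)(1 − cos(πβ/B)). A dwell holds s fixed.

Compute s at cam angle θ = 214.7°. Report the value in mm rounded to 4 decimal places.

seg 1 [0°–32.9°] uniform, h=21: full span → s += 21 → s = 21.0000
seg 2 [32.9°–204.9°] cycloidal, h=5: full span → s += 5 → s = 26.0000
seg 3 [204.9°–249.2°] simple-harmonic, h=-6: θ=214.7° here. β=9.8, B=44.3. -6/2·(1 − cos(π·0.2212)) = -0.6958 → s = 25.3042

25.3042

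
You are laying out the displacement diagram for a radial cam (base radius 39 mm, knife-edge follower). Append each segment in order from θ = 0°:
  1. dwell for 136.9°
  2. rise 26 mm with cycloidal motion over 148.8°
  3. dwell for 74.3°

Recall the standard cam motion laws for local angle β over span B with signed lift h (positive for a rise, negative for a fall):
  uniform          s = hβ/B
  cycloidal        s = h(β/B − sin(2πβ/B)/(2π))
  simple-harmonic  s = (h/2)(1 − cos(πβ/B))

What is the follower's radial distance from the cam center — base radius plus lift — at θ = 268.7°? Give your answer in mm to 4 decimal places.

seg 1 [0°–136.9°] dwell: s stays 0.0000
seg 2 [136.9°–285.7°] cycloidal, h=26: θ=268.7° here. β=131.8, B=148.8. 26·(0.8858 − sin(2π·0.8858)/(2π)) = 25.7514 → s = 25.7514
radial distance = base radius + s = 39 + 25.7514 = 64.7514

64.7514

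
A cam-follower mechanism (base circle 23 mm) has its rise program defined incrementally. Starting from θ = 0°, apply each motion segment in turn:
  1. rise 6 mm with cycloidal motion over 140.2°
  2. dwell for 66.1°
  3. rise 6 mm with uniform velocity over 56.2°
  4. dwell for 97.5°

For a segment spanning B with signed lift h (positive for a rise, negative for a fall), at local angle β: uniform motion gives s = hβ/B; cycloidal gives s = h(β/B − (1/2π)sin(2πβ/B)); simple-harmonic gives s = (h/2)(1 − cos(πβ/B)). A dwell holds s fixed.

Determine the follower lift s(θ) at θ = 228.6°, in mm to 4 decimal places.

seg 1 [0°–140.2°] cycloidal, h=6: full span → s += 6 → s = 6.0000
seg 2 [140.2°–206.3°] dwell: s stays 6.0000
seg 3 [206.3°–262.5°] uniform, h=6: θ=228.6° here. β=22.3, B=56.2. 6·22.3/56.2 = 2.3808 → s = 8.3808

8.3808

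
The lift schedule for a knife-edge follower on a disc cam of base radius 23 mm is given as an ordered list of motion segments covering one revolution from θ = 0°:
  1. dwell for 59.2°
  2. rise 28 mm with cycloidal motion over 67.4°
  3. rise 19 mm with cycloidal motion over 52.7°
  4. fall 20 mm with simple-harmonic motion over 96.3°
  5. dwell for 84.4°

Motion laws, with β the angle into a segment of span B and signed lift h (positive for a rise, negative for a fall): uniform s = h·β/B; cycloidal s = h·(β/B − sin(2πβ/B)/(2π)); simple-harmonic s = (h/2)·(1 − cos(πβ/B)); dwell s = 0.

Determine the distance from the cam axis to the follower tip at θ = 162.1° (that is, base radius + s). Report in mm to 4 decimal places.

seg 1 [0°–59.2°] dwell: s stays 0.0000
seg 2 [59.2°–126.6°] cycloidal, h=28: full span → s += 28 → s = 28.0000
seg 3 [126.6°–179.3°] cycloidal, h=19: θ=162.1° here. β=35.5, B=52.7. 19·(0.6736 − sin(2π·0.6736)/(2π)) = 15.4812 → s = 43.4812
radial distance = base radius + s = 23 + 43.4812 = 66.4812

66.4812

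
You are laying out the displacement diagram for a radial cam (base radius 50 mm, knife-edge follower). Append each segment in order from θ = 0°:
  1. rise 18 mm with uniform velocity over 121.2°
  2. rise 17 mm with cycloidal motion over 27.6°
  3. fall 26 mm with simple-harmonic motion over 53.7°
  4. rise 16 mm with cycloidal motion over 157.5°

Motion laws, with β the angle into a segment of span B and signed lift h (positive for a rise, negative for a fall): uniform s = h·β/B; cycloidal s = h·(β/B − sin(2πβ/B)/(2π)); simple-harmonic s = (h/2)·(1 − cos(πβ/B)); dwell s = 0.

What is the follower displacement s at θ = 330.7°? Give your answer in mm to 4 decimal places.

seg 1 [0°–121.2°] uniform, h=18: full span → s += 18 → s = 18.0000
seg 2 [121.2°–148.8°] cycloidal, h=17: full span → s += 17 → s = 35.0000
seg 3 [148.8°–202.5°] simple-harmonic, h=-26: full span → s += -26 → s = 9.0000
seg 4 [202.5°–360°] cycloidal, h=16: θ=330.7° here. β=128.2, B=157.5. 16·(0.8140 − sin(2π·0.8140)/(2π)) = 15.3670 → s = 24.3670

24.3670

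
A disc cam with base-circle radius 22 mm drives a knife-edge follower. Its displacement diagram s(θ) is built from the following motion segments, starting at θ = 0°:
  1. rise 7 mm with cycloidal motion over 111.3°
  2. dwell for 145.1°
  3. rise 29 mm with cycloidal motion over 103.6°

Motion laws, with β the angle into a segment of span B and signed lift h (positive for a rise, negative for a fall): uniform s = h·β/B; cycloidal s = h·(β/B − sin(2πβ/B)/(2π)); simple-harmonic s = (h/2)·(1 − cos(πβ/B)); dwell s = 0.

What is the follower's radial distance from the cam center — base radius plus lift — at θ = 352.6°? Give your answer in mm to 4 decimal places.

seg 1 [0°–111.3°] cycloidal, h=7: full span → s += 7 → s = 7.0000
seg 2 [111.3°–256.4°] dwell: s stays 7.0000
seg 3 [256.4°–360°] cycloidal, h=29: θ=352.6° here. β=96.2, B=103.6. 29·(0.9286 − sin(2π·0.9286)/(2π)) = 28.9312 → s = 35.9312
radial distance = base radius + s = 22 + 35.9312 = 57.9312

57.9312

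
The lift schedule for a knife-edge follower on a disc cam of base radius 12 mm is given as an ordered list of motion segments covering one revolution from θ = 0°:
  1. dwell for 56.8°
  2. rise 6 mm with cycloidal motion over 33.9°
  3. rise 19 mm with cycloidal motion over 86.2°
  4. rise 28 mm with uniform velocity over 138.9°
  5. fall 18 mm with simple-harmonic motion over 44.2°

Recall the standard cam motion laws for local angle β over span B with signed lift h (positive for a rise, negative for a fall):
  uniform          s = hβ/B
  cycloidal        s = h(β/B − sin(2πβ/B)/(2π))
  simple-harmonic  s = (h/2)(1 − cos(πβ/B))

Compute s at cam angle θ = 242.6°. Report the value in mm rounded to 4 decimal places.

seg 1 [0°–56.8°] dwell: s stays 0.0000
seg 2 [56.8°–90.7°] cycloidal, h=6: full span → s += 6 → s = 6.0000
seg 3 [90.7°–176.9°] cycloidal, h=19: full span → s += 19 → s = 25.0000
seg 4 [176.9°–315.8°] uniform, h=28: θ=242.6° here. β=65.7, B=138.9. 28·65.7/138.9 = 13.2441 → s = 38.2441

38.2441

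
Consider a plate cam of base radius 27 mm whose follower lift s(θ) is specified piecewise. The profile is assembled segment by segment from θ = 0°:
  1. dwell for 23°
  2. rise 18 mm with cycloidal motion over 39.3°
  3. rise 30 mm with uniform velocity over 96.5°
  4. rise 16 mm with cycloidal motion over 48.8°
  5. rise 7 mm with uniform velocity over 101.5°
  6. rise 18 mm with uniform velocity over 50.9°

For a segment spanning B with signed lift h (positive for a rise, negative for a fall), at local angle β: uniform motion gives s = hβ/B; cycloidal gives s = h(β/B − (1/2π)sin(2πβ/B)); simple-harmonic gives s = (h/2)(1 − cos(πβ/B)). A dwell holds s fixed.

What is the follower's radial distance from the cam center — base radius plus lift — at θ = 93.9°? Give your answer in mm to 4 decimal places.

seg 1 [0°–23°] dwell: s stays 0.0000
seg 2 [23°–62.3°] cycloidal, h=18: full span → s += 18 → s = 18.0000
seg 3 [62.3°–158.8°] uniform, h=30: θ=93.9° here. β=31.6, B=96.5. 30·31.6/96.5 = 9.8238 → s = 27.8238
radial distance = base radius + s = 27 + 27.8238 = 54.8238

54.8238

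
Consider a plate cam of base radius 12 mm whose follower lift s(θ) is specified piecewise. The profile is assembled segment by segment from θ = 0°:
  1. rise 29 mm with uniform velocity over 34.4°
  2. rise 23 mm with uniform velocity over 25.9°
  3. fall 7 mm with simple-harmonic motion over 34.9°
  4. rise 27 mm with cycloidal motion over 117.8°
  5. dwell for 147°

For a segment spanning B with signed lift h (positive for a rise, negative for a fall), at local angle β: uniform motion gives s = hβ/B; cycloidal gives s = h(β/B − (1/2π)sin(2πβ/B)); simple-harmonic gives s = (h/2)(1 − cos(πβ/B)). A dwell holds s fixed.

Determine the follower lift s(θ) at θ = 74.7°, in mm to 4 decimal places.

seg 1 [0°–34.4°] uniform, h=29: full span → s += 29 → s = 29.0000
seg 2 [34.4°–60.3°] uniform, h=23: full span → s += 23 → s = 52.0000
seg 3 [60.3°–95.2°] simple-harmonic, h=-7: θ=74.7° here. β=14.4, B=34.9. -7/2·(1 − cos(π·0.4126)) = -2.5511 → s = 49.4489

49.4489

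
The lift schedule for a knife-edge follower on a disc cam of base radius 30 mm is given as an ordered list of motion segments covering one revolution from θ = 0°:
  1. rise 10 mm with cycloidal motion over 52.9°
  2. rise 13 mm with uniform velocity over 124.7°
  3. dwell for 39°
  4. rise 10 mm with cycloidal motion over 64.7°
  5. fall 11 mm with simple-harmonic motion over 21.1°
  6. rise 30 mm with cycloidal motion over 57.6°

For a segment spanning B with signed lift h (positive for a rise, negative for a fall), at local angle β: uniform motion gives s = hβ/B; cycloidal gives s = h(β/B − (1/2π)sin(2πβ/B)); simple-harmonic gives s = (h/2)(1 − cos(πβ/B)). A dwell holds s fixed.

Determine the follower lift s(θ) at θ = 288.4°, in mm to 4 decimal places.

seg 1 [0°–52.9°] cycloidal, h=10: full span → s += 10 → s = 10.0000
seg 2 [52.9°–177.6°] uniform, h=13: full span → s += 13 → s = 23.0000
seg 3 [177.6°–216.6°] dwell: s stays 23.0000
seg 4 [216.6°–281.3°] cycloidal, h=10: full span → s += 10 → s = 33.0000
seg 5 [281.3°–302.4°] simple-harmonic, h=-11: θ=288.4° here. β=7.1, B=21.1. -11/2·(1 − cos(π·0.3365)) = -2.7974 → s = 30.2026

30.2026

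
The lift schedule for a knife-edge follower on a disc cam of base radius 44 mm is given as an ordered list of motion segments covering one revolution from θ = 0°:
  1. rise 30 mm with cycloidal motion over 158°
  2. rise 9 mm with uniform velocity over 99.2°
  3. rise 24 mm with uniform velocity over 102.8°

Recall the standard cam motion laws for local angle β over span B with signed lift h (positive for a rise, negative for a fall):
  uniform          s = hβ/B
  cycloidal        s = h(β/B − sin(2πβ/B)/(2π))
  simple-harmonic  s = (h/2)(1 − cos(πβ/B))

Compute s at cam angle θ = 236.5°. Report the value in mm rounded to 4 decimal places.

seg 1 [0°–158°] cycloidal, h=30: full span → s += 30 → s = 30.0000
seg 2 [158°–257.2°] uniform, h=9: θ=236.5° here. β=78.5, B=99.2. 9·78.5/99.2 = 7.1220 → s = 37.1220

37.1220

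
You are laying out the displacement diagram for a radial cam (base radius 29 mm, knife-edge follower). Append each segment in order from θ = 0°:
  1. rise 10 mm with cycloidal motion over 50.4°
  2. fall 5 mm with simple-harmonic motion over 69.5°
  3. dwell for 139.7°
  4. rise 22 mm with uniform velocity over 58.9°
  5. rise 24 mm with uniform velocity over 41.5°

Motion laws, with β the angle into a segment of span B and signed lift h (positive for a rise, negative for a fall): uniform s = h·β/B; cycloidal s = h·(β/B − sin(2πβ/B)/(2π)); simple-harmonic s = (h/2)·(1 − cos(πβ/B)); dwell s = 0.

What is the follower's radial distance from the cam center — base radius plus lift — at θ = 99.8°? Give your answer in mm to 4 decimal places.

seg 1 [0°–50.4°] cycloidal, h=10: full span → s += 10 → s = 10.0000
seg 2 [50.4°–119.9°] simple-harmonic, h=-5: θ=99.8° here. β=49.4, B=69.5. -5/2·(1 − cos(π·0.7108)) = -4.0372 → s = 5.9628
radial distance = base radius + s = 29 + 5.9628 = 34.9628

34.9628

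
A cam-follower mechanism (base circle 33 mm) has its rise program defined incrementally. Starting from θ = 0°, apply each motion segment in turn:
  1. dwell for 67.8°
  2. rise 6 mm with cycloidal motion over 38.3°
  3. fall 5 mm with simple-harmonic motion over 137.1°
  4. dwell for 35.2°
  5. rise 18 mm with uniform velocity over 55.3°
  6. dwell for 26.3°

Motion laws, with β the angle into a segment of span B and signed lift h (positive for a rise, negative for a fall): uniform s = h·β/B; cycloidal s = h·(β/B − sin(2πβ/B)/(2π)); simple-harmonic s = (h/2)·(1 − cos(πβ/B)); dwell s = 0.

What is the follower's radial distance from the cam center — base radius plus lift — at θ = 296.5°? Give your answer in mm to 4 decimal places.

seg 1 [0°–67.8°] dwell: s stays 0.0000
seg 2 [67.8°–106.1°] cycloidal, h=6: full span → s += 6 → s = 6.0000
seg 3 [106.1°–243.2°] simple-harmonic, h=-5: full span → s += -5 → s = 1.0000
seg 4 [243.2°–278.4°] dwell: s stays 1.0000
seg 5 [278.4°–333.7°] uniform, h=18: θ=296.5° here. β=18.1, B=55.3. 18·18.1/55.3 = 5.8915 → s = 6.8915
radial distance = base radius + s = 33 + 6.8915 = 39.8915

39.8915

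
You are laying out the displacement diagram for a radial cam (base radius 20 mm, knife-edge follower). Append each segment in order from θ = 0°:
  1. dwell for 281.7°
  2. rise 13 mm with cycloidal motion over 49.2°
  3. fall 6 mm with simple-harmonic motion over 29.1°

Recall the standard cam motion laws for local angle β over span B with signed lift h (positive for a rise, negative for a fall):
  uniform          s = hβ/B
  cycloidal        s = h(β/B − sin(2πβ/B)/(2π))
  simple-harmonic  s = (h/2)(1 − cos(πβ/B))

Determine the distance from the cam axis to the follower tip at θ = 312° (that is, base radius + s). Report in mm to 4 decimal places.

seg 1 [0°–281.7°] dwell: s stays 0.0000
seg 2 [281.7°–330.9°] cycloidal, h=13: θ=312° here. β=30.3, B=49.2. 13·(0.6159 − sin(2π·0.6159)/(2π)) = 9.3827 → s = 9.3827
radial distance = base radius + s = 20 + 9.3827 = 29.3827

29.3827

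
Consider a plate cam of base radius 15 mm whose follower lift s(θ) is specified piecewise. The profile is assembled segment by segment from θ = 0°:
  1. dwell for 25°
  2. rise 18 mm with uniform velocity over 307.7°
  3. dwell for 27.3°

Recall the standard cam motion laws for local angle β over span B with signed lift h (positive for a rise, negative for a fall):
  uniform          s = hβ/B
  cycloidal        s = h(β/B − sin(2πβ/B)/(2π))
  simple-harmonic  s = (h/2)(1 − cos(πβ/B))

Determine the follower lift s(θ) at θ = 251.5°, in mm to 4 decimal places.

seg 1 [0°–25°] dwell: s stays 0.0000
seg 2 [25°–332.7°] uniform, h=18: θ=251.5° here. β=226.5, B=307.7. 18·226.5/307.7 = 13.2499 → s = 13.2499

13.2499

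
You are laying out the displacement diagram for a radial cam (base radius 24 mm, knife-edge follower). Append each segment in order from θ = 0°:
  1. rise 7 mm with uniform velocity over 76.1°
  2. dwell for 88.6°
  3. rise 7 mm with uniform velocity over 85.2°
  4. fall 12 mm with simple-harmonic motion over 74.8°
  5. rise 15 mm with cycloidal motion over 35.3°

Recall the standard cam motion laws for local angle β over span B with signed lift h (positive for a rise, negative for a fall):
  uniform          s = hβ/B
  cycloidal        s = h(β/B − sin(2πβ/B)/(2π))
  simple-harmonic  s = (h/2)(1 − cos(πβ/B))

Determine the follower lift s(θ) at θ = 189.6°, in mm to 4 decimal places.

seg 1 [0°–76.1°] uniform, h=7: full span → s += 7 → s = 7.0000
seg 2 [76.1°–164.7°] dwell: s stays 7.0000
seg 3 [164.7°–249.9°] uniform, h=7: θ=189.6° here. β=24.9, B=85.2. 7·24.9/85.2 = 2.0458 → s = 9.0458

9.0458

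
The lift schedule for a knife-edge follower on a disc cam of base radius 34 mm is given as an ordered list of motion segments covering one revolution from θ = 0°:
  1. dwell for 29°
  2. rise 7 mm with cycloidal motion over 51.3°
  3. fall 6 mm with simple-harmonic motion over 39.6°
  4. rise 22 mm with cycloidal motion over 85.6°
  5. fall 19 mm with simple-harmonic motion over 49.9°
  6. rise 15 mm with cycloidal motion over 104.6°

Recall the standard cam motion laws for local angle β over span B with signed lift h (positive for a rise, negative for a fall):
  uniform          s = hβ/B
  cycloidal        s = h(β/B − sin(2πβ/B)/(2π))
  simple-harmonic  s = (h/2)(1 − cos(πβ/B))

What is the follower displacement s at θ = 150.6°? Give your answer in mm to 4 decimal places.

seg 1 [0°–29°] dwell: s stays 0.0000
seg 2 [29°–80.3°] cycloidal, h=7: full span → s += 7 → s = 7.0000
seg 3 [80.3°–119.9°] simple-harmonic, h=-6: full span → s += -6 → s = 1.0000
seg 4 [119.9°–205.5°] cycloidal, h=22: θ=150.6° here. β=30.7, B=85.6. 22·(0.3586 − sin(2π·0.3586)/(2π)) = 5.1734 → s = 6.1734

6.1734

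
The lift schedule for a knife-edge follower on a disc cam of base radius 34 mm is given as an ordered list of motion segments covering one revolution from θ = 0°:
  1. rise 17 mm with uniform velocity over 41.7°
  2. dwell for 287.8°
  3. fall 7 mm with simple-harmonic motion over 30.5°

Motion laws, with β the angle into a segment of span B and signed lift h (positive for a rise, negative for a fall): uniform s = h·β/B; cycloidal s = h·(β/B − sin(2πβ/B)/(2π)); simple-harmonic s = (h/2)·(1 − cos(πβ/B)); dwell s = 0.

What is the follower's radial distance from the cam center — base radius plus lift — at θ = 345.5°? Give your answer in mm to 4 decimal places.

seg 1 [0°–41.7°] uniform, h=17: full span → s += 17 → s = 17.0000
seg 2 [41.7°–329.5°] dwell: s stays 17.0000
seg 3 [329.5°–360°] simple-harmonic, h=-7: θ=345.5° here. β=16, B=30.5. -7/2·(1 − cos(π·0.5246)) = -3.7701 → s = 13.2299
radial distance = base radius + s = 34 + 13.2299 = 47.2299

47.2299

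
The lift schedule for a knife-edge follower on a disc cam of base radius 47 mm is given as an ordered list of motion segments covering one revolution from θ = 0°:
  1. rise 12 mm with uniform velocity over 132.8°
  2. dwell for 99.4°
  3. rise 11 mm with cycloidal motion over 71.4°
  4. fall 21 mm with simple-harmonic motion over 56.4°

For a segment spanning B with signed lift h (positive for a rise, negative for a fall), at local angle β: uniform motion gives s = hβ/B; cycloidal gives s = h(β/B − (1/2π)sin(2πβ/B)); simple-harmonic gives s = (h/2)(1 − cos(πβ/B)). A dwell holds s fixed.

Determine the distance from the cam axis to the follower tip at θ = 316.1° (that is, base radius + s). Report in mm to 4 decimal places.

seg 1 [0°–132.8°] uniform, h=12: full span → s += 12 → s = 12.0000
seg 2 [132.8°–232.2°] dwell: s stays 12.0000
seg 3 [232.2°–303.6°] cycloidal, h=11: full span → s += 11 → s = 23.0000
seg 4 [303.6°–360°] simple-harmonic, h=-21: θ=316.1° here. β=12.5, B=56.4. -21/2·(1 − cos(π·0.2216)) = -2.4440 → s = 20.5560
radial distance = base radius + s = 47 + 20.5560 = 67.5560

67.5560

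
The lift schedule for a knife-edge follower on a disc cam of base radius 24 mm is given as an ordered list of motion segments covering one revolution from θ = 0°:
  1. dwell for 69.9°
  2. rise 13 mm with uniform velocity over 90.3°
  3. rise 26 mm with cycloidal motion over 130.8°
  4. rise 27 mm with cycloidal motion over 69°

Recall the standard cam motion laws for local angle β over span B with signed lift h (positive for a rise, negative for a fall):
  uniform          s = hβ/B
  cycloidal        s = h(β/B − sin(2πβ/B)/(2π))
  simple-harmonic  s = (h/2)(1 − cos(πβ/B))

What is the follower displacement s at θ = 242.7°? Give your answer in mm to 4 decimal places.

seg 1 [0°–69.9°] dwell: s stays 0.0000
seg 2 [69.9°–160.2°] uniform, h=13: full span → s += 13 → s = 13.0000
seg 3 [160.2°–291°] cycloidal, h=26: θ=242.7° here. β=82.5, B=130.8. 26·(0.6307 − sin(2π·0.6307)/(2π)) = 19.4286 → s = 32.4286

32.4286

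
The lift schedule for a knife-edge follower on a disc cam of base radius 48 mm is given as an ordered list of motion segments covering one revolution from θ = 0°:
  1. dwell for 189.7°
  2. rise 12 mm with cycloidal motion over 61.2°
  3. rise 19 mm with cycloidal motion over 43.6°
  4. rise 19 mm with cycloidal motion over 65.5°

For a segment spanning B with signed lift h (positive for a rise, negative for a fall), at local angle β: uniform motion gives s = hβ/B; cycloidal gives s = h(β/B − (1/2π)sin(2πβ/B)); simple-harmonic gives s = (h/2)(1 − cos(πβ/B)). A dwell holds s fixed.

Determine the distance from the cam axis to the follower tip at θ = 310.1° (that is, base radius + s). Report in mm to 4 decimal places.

seg 1 [0°–189.7°] dwell: s stays 0.0000
seg 2 [189.7°–250.9°] cycloidal, h=12: full span → s += 12 → s = 12.0000
seg 3 [250.9°–294.5°] cycloidal, h=19: full span → s += 19 → s = 31.0000
seg 4 [294.5°–360°] cycloidal, h=19: θ=310.1° here. β=15.6, B=65.5. 19·(0.2382 − sin(2π·0.2382)/(2π)) = 1.5096 → s = 32.5096
radial distance = base radius + s = 48 + 32.5096 = 80.5096

80.5096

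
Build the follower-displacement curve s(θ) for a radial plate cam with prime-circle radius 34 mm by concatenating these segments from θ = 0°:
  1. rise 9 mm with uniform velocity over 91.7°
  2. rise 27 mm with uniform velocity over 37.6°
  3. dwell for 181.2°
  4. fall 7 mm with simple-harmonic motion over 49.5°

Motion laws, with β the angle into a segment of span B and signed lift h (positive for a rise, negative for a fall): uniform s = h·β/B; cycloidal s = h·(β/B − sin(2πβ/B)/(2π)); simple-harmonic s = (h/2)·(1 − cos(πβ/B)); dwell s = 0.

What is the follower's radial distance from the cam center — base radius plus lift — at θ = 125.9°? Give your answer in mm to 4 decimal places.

seg 1 [0°–91.7°] uniform, h=9: full span → s += 9 → s = 9.0000
seg 2 [91.7°–129.3°] uniform, h=27: θ=125.9° here. β=34.2, B=37.6. 27·34.2/37.6 = 24.5585 → s = 33.5585
radial distance = base radius + s = 34 + 33.5585 = 67.5585

67.5585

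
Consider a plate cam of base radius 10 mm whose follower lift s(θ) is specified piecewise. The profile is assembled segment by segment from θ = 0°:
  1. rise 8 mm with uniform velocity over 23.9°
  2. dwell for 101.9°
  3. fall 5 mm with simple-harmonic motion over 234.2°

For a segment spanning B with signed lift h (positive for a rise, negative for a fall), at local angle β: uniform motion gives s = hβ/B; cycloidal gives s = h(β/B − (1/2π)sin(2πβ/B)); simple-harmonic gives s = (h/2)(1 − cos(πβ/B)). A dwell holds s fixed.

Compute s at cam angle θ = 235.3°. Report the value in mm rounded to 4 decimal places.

seg 1 [0°–23.9°] uniform, h=8: full span → s += 8 → s = 8.0000
seg 2 [23.9°–125.8°] dwell: s stays 8.0000
seg 3 [125.8°–360°] simple-harmonic, h=-5: θ=235.3° here. β=109.5, B=234.2. -5/2·(1 − cos(π·0.4675)) = -2.2456 → s = 5.7544

5.7544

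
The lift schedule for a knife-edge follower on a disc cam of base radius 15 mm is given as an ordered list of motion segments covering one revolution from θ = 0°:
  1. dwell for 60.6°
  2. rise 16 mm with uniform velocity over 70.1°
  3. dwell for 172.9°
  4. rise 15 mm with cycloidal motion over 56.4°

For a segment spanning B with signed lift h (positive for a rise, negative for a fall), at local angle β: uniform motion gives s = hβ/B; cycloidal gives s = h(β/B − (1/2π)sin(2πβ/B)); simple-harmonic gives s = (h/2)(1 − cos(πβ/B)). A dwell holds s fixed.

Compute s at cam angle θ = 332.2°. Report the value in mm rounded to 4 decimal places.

seg 1 [0°–60.6°] dwell: s stays 0.0000
seg 2 [60.6°–130.7°] uniform, h=16: full span → s += 16 → s = 16.0000
seg 3 [130.7°–303.6°] dwell: s stays 16.0000
seg 4 [303.6°–360°] cycloidal, h=15: θ=332.2° here. β=28.6, B=56.4. 15·(0.5071 − sin(2π·0.5071)/(2π)) = 7.7127 → s = 23.7127

23.7127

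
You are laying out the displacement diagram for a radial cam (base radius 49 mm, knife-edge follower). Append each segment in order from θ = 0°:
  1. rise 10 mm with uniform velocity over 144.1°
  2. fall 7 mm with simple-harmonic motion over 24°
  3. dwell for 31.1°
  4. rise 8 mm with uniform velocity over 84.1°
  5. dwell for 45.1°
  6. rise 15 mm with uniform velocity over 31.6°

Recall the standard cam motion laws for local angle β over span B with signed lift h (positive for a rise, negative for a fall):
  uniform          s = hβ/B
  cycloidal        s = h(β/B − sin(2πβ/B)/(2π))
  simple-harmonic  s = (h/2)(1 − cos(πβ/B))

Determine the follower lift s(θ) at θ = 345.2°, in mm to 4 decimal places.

seg 1 [0°–144.1°] uniform, h=10: full span → s += 10 → s = 10.0000
seg 2 [144.1°–168.1°] simple-harmonic, h=-7: full span → s += -7 → s = 3.0000
seg 3 [168.1°–199.2°] dwell: s stays 3.0000
seg 4 [199.2°–283.3°] uniform, h=8: full span → s += 8 → s = 11.0000
seg 5 [283.3°–328.4°] dwell: s stays 11.0000
seg 6 [328.4°–360°] uniform, h=15: θ=345.2° here. β=16.8, B=31.6. 15·16.8/31.6 = 7.9747 → s = 18.9747

18.9747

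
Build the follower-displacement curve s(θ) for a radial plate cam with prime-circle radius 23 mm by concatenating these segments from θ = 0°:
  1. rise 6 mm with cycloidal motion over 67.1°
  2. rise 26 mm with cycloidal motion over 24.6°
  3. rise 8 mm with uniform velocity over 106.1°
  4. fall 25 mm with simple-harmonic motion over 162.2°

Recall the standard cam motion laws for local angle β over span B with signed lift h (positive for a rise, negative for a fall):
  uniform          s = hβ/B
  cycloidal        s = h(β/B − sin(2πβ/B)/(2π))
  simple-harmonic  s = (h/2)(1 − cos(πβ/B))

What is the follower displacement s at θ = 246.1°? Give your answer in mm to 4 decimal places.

seg 1 [0°–67.1°] cycloidal, h=6: full span → s += 6 → s = 6.0000
seg 2 [67.1°–91.7°] cycloidal, h=26: full span → s += 26 → s = 32.0000
seg 3 [91.7°–197.8°] uniform, h=8: full span → s += 8 → s = 40.0000
seg 4 [197.8°–360°] simple-harmonic, h=-25: θ=246.1° here. β=48.3, B=162.2. -25/2·(1 − cos(π·0.2978)) = -5.0824 → s = 34.9176

34.9176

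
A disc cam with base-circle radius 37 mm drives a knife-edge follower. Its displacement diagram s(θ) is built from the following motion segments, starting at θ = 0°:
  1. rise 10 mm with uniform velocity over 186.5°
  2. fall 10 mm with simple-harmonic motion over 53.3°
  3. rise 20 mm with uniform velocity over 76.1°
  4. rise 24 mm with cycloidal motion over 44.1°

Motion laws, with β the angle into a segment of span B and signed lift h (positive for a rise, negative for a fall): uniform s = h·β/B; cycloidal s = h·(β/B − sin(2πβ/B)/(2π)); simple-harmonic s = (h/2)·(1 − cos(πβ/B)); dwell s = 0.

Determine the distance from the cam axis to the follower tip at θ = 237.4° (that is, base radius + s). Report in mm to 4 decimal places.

seg 1 [0°–186.5°] uniform, h=10: full span → s += 10 → s = 10.0000
seg 2 [186.5°–239.8°] simple-harmonic, h=-10: θ=237.4° here. β=50.9, B=53.3. -10/2·(1 − cos(π·0.9550)) = -9.9501 → s = 0.0499
radial distance = base radius + s = 37 + 0.0499 = 37.0499

37.0499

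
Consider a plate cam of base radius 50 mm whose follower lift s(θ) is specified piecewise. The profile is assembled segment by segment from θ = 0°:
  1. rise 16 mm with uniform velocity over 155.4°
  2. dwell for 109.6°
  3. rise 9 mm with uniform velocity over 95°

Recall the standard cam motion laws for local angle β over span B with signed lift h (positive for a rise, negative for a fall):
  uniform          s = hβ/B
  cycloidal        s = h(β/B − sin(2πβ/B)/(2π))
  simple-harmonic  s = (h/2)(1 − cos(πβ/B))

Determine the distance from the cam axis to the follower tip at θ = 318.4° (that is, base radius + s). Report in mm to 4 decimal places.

seg 1 [0°–155.4°] uniform, h=16: full span → s += 16 → s = 16.0000
seg 2 [155.4°–265°] dwell: s stays 16.0000
seg 3 [265°–360°] uniform, h=9: θ=318.4° here. β=53.4, B=95. 9·53.4/95 = 5.0589 → s = 21.0589
radial distance = base radius + s = 50 + 21.0589 = 71.0589

71.0589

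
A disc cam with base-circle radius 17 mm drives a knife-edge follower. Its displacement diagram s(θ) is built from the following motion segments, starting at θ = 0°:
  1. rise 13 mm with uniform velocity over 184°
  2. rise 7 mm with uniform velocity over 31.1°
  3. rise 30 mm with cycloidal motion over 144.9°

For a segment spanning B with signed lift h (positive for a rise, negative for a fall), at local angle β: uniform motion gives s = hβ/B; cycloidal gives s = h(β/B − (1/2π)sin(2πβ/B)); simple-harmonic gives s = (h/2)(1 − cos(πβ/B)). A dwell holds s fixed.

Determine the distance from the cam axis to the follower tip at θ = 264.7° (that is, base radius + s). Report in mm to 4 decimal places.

seg 1 [0°–184°] uniform, h=13: full span → s += 13 → s = 13.0000
seg 2 [184°–215.1°] uniform, h=7: full span → s += 7 → s = 20.0000
seg 3 [215.1°–360°] cycloidal, h=30: θ=264.7° here. β=49.6, B=144.9. 30·(0.3423 − sin(2π·0.3423)/(2π)) = 6.2753 → s = 26.2753
radial distance = base radius + s = 17 + 26.2753 = 43.2753

43.2753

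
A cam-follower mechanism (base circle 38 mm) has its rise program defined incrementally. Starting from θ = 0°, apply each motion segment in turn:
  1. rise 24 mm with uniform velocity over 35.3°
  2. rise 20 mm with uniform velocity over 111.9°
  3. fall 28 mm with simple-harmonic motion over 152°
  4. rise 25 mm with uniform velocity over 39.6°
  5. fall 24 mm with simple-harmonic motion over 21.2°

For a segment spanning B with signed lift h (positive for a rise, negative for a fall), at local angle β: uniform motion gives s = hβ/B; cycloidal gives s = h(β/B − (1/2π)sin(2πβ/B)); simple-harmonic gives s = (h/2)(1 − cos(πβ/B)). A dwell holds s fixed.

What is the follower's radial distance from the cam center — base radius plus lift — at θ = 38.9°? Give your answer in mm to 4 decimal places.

seg 1 [0°–35.3°] uniform, h=24: full span → s += 24 → s = 24.0000
seg 2 [35.3°–147.2°] uniform, h=20: θ=38.9° here. β=3.6, B=111.9. 20·3.6/111.9 = 0.6434 → s = 24.6434
radial distance = base radius + s = 38 + 24.6434 = 62.6434

62.6434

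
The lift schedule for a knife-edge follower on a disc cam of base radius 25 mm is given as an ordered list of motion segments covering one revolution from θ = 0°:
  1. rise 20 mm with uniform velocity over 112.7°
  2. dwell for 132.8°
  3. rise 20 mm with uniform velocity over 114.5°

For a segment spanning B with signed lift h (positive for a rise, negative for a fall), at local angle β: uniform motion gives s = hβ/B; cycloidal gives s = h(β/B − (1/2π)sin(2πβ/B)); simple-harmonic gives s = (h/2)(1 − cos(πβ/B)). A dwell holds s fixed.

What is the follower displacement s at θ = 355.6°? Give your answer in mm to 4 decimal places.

seg 1 [0°–112.7°] uniform, h=20: full span → s += 20 → s = 20.0000
seg 2 [112.7°–245.5°] dwell: s stays 20.0000
seg 3 [245.5°–360°] uniform, h=20: θ=355.6° here. β=110.1, B=114.5. 20·110.1/114.5 = 19.2314 → s = 39.2314

39.2314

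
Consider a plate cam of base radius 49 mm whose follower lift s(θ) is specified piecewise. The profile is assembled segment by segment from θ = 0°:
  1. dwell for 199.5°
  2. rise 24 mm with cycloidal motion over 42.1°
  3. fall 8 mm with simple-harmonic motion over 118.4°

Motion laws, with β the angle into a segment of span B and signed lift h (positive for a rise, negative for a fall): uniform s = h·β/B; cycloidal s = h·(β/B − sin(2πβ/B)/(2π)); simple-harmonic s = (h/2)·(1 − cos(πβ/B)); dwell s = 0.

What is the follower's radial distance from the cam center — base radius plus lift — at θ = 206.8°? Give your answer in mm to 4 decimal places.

seg 1 [0°–199.5°] dwell: s stays 0.0000
seg 2 [199.5°–241.6°] cycloidal, h=24: θ=206.8° here. β=7.3, B=42.1. 24·(0.1734 − sin(2π·0.1734)/(2π)) = 0.7758 → s = 0.7758
radial distance = base radius + s = 49 + 0.7758 = 49.7758

49.7758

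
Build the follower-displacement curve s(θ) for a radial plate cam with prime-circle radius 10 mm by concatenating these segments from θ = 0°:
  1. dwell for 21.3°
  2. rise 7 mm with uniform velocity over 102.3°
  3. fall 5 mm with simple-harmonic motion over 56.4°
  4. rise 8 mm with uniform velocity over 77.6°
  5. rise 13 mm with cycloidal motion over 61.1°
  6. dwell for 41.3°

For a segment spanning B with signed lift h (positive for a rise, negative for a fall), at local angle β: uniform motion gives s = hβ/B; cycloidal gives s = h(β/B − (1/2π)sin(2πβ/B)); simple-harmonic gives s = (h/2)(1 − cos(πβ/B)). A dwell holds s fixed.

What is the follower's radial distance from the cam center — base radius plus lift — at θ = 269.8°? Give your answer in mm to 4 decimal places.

seg 1 [0°–21.3°] dwell: s stays 0.0000
seg 2 [21.3°–123.6°] uniform, h=7: full span → s += 7 → s = 7.0000
seg 3 [123.6°–180°] simple-harmonic, h=-5: full span → s += -5 → s = 2.0000
seg 4 [180°–257.6°] uniform, h=8: full span → s += 8 → s = 10.0000
seg 5 [257.6°–318.7°] cycloidal, h=13: θ=269.8° here. β=12.2, B=61.1. 13·(0.1997 − sin(2π·0.1997)/(2π)) = 0.6293 → s = 10.6293
radial distance = base radius + s = 10 + 10.6293 = 20.6293

20.6293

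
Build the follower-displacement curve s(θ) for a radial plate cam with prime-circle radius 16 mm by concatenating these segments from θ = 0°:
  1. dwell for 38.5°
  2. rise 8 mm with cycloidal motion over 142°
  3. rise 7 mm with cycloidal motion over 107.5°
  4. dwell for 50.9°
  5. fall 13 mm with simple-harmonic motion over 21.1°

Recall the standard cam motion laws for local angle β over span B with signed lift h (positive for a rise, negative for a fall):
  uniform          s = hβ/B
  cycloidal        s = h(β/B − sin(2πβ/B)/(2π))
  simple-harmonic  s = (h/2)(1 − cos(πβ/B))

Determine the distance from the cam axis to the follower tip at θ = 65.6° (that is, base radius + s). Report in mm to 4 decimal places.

seg 1 [0°–38.5°] dwell: s stays 0.0000
seg 2 [38.5°–180.5°] cycloidal, h=8: θ=65.6° here. β=27.1, B=142. 8·(0.1908 − sin(2π·0.1908)/(2π)) = 0.3405 → s = 0.3405
radial distance = base radius + s = 16 + 0.3405 = 16.3405

16.3405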